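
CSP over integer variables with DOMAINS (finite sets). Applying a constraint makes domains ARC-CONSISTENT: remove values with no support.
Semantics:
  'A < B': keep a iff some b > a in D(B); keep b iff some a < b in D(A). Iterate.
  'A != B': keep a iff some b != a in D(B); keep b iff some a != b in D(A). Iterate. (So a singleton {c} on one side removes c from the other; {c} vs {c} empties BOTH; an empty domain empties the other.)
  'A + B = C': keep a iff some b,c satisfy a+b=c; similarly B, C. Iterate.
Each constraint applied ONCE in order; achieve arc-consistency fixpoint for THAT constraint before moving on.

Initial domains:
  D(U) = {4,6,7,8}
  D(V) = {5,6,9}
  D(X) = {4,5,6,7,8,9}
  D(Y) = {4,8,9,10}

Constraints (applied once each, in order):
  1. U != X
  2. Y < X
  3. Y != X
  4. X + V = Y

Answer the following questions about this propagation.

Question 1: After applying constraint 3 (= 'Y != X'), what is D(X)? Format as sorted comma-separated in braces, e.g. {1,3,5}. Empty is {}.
Answer: {5,6,7,8,9}

Derivation:
Constraint 1 (U != X) on D(U)={4,6,7,8} D(X)={4,5,6,7,8,9}: no change
Constraint 2 (Y < X) on D(Y)={4,8,9,10} D(X)={4,5,6,7,8,9}: Y {4,8,9,10}->{4,8}; X {4,5,6,7,8,9}->{5,6,7,8,9}
Constraint 3 (Y != X) on D(Y)={4,8} D(X)={5,6,7,8,9}: no change
So after constraint 3: D(X) = {5,6,7,8,9}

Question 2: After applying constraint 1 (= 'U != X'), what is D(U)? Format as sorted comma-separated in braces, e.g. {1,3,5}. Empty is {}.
Constraint 1 (U != X) on D(U)={4,6,7,8} D(X)={4,5,6,7,8,9}: no change
So after constraint 1: D(U) = {4,6,7,8}

Answer: {4,6,7,8}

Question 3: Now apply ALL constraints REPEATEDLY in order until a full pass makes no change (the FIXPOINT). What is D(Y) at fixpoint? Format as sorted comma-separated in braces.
pass 0 (initial): D(Y)={4,8,9,10}
pass 1: V {5,6,9}->{}; X {4,5,6,7,8,9}->{}; Y {4,8,9,10}->{}
pass 2: U {4,6,7,8}->{}
pass 3: no change
Fixpoint after 3 passes: D(Y) = {}

Answer: {}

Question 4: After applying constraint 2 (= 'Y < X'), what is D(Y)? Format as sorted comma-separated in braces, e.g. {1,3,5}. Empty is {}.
Constraint 1 (U != X) on D(U)={4,6,7,8} D(X)={4,5,6,7,8,9}: no change
Constraint 2 (Y < X) on D(Y)={4,8,9,10} D(X)={4,5,6,7,8,9}: Y {4,8,9,10}->{4,8}; X {4,5,6,7,8,9}->{5,6,7,8,9}
So after constraint 2: D(Y) = {4,8}

Answer: {4,8}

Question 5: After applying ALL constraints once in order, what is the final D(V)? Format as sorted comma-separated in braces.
Constraint 1 (U != X) on D(U)={4,6,7,8} D(X)={4,5,6,7,8,9}: no change
Constraint 2 (Y < X) on D(Y)={4,8,9,10} D(X)={4,5,6,7,8,9}: Y {4,8,9,10}->{4,8}; X {4,5,6,7,8,9}->{5,6,7,8,9}
Constraint 3 (Y != X) on D(Y)={4,8} D(X)={5,6,7,8,9}: no change
Constraint 4 (X + V = Y) on D(X)={5,6,7,8,9} D(V)={5,6,9} D(Y)={4,8}: X {5,6,7,8,9}->{}; V {5,6,9}->{}; Y {4,8}->{}
So after all 4 constraints: D(V) = {}

Answer: {}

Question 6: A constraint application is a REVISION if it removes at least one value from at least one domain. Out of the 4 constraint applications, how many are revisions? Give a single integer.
Answer: 2

Derivation:
Constraint 1 (U != X) on D(U)={4,6,7,8} D(X)={4,5,6,7,8,9}: no change => not a revision
Constraint 2 (Y < X) on D(Y)={4,8,9,10} D(X)={4,5,6,7,8,9}: Y {4,8,9,10}->{4,8}; X {4,5,6,7,8,9}->{5,6,7,8,9} => REVISION
Constraint 3 (Y != X) on D(Y)={4,8} D(X)={5,6,7,8,9}: no change => not a revision
Constraint 4 (X + V = Y) on D(X)={5,6,7,8,9} D(V)={5,6,9} D(Y)={4,8}: X {5,6,7,8,9}->{}; V {5,6,9}->{}; Y {4,8}->{} => REVISION
Total revisions = 2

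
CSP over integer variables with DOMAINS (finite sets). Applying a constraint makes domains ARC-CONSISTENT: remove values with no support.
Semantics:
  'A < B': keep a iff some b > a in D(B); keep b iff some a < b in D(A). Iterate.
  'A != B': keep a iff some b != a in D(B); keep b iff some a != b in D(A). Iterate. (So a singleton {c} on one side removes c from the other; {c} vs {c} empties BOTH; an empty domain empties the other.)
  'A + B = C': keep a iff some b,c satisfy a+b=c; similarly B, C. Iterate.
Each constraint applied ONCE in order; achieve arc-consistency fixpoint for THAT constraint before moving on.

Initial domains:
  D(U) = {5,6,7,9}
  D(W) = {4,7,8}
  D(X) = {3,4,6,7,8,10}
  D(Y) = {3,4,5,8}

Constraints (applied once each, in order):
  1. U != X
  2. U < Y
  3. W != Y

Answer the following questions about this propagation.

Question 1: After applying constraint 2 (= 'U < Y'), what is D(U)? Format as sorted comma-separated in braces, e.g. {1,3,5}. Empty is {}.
Constraint 1 (U != X) on D(U)={5,6,7,9} D(X)={3,4,6,7,8,10}: no change
Constraint 2 (U < Y) on D(U)={5,6,7,9} D(Y)={3,4,5,8}: U {5,6,7,9}->{5,6,7}; Y {3,4,5,8}->{8}
So after constraint 2: D(U) = {5,6,7}

Answer: {5,6,7}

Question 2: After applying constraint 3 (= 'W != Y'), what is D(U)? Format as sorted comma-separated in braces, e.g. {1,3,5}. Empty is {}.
Answer: {5,6,7}

Derivation:
Constraint 1 (U != X) on D(U)={5,6,7,9} D(X)={3,4,6,7,8,10}: no change
Constraint 2 (U < Y) on D(U)={5,6,7,9} D(Y)={3,4,5,8}: U {5,6,7,9}->{5,6,7}; Y {3,4,5,8}->{8}
Constraint 3 (W != Y) on D(W)={4,7,8} D(Y)={8}: W {4,7,8}->{4,7}
So after constraint 3: D(U) = {5,6,7}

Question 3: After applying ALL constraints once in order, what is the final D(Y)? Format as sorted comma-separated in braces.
Constraint 1 (U != X) on D(U)={5,6,7,9} D(X)={3,4,6,7,8,10}: no change
Constraint 2 (U < Y) on D(U)={5,6,7,9} D(Y)={3,4,5,8}: U {5,6,7,9}->{5,6,7}; Y {3,4,5,8}->{8}
Constraint 3 (W != Y) on D(W)={4,7,8} D(Y)={8}: W {4,7,8}->{4,7}
So after all 3 constraints: D(Y) = {8}

Answer: {8}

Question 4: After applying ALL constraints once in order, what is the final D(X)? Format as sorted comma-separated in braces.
Answer: {3,4,6,7,8,10}

Derivation:
Constraint 1 (U != X) on D(U)={5,6,7,9} D(X)={3,4,6,7,8,10}: no change
Constraint 2 (U < Y) on D(U)={5,6,7,9} D(Y)={3,4,5,8}: U {5,6,7,9}->{5,6,7}; Y {3,4,5,8}->{8}
Constraint 3 (W != Y) on D(W)={4,7,8} D(Y)={8}: W {4,7,8}->{4,7}
So after all 3 constraints: D(X) = {3,4,6,7,8,10}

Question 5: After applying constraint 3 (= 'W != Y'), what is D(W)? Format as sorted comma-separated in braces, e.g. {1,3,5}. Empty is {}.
Answer: {4,7}

Derivation:
Constraint 1 (U != X) on D(U)={5,6,7,9} D(X)={3,4,6,7,8,10}: no change
Constraint 2 (U < Y) on D(U)={5,6,7,9} D(Y)={3,4,5,8}: U {5,6,7,9}->{5,6,7}; Y {3,4,5,8}->{8}
Constraint 3 (W != Y) on D(W)={4,7,8} D(Y)={8}: W {4,7,8}->{4,7}
So after constraint 3: D(W) = {4,7}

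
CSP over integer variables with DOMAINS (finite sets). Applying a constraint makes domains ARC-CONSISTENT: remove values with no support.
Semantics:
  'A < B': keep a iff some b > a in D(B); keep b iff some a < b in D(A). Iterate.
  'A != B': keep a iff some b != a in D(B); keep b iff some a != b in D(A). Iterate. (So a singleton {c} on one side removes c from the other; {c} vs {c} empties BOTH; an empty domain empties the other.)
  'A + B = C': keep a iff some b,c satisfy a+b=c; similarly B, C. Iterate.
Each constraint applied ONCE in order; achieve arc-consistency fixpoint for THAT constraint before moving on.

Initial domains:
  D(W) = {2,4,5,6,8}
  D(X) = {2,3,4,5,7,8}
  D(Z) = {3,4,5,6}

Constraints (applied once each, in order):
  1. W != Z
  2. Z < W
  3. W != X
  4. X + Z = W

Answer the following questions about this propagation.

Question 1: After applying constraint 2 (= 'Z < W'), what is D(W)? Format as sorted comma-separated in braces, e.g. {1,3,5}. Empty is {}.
Constraint 1 (W != Z) on D(W)={2,4,5,6,8} D(Z)={3,4,5,6}: no change
Constraint 2 (Z < W) on D(Z)={3,4,5,6} D(W)={2,4,5,6,8}: W {2,4,5,6,8}->{4,5,6,8}
So after constraint 2: D(W) = {4,5,6,8}

Answer: {4,5,6,8}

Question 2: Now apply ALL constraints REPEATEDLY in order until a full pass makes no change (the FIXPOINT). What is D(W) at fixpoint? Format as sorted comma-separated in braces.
pass 0 (initial): D(W)={2,4,5,6,8}
pass 1: W {2,4,5,6,8}->{5,6,8}; X {2,3,4,5,7,8}->{2,3,4,5}
pass 2: no change
Fixpoint after 2 passes: D(W) = {5,6,8}

Answer: {5,6,8}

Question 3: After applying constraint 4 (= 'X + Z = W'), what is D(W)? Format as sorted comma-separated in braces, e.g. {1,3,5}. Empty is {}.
Constraint 1 (W != Z) on D(W)={2,4,5,6,8} D(Z)={3,4,5,6}: no change
Constraint 2 (Z < W) on D(Z)={3,4,5,6} D(W)={2,4,5,6,8}: W {2,4,5,6,8}->{4,5,6,8}
Constraint 3 (W != X) on D(W)={4,5,6,8} D(X)={2,3,4,5,7,8}: no change
Constraint 4 (X + Z = W) on D(X)={2,3,4,5,7,8} D(Z)={3,4,5,6} D(W)={4,5,6,8}: X {2,3,4,5,7,8}->{2,3,4,5}; W {4,5,6,8}->{5,6,8}
So after constraint 4: D(W) = {5,6,8}

Answer: {5,6,8}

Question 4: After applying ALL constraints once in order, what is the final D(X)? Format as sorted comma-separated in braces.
Answer: {2,3,4,5}

Derivation:
Constraint 1 (W != Z) on D(W)={2,4,5,6,8} D(Z)={3,4,5,6}: no change
Constraint 2 (Z < W) on D(Z)={3,4,5,6} D(W)={2,4,5,6,8}: W {2,4,5,6,8}->{4,5,6,8}
Constraint 3 (W != X) on D(W)={4,5,6,8} D(X)={2,3,4,5,7,8}: no change
Constraint 4 (X + Z = W) on D(X)={2,3,4,5,7,8} D(Z)={3,4,5,6} D(W)={4,5,6,8}: X {2,3,4,5,7,8}->{2,3,4,5}; W {4,5,6,8}->{5,6,8}
So after all 4 constraints: D(X) = {2,3,4,5}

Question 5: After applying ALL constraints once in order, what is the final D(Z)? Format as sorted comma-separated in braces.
Answer: {3,4,5,6}

Derivation:
Constraint 1 (W != Z) on D(W)={2,4,5,6,8} D(Z)={3,4,5,6}: no change
Constraint 2 (Z < W) on D(Z)={3,4,5,6} D(W)={2,4,5,6,8}: W {2,4,5,6,8}->{4,5,6,8}
Constraint 3 (W != X) on D(W)={4,5,6,8} D(X)={2,3,4,5,7,8}: no change
Constraint 4 (X + Z = W) on D(X)={2,3,4,5,7,8} D(Z)={3,4,5,6} D(W)={4,5,6,8}: X {2,3,4,5,7,8}->{2,3,4,5}; W {4,5,6,8}->{5,6,8}
So after all 4 constraints: D(Z) = {3,4,5,6}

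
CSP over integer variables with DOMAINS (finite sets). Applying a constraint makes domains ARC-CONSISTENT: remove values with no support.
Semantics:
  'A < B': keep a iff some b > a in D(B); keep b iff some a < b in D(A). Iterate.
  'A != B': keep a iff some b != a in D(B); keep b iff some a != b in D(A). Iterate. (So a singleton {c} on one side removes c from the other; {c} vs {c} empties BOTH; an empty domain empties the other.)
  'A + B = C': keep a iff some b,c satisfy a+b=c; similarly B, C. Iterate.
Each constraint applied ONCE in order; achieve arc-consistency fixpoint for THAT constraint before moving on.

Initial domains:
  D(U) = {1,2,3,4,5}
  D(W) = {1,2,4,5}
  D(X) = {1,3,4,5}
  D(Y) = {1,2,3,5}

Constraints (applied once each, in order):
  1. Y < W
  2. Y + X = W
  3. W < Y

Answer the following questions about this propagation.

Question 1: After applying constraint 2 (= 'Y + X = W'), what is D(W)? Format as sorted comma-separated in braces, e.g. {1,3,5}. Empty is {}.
Constraint 1 (Y < W) on D(Y)={1,2,3,5} D(W)={1,2,4,5}: Y {1,2,3,5}->{1,2,3}; W {1,2,4,5}->{2,4,5}
Constraint 2 (Y + X = W) on D(Y)={1,2,3} D(X)={1,3,4,5} D(W)={2,4,5}: X {1,3,4,5}->{1,3,4}
So after constraint 2: D(W) = {2,4,5}

Answer: {2,4,5}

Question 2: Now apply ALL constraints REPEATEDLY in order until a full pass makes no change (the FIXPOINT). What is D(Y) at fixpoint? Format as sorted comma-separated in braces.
pass 0 (initial): D(Y)={1,2,3,5}
pass 1: W {1,2,4,5}->{2}; X {1,3,4,5}->{1,3,4}; Y {1,2,3,5}->{3}
pass 2: W {2}->{}; X {1,3,4}->{}; Y {3}->{}
pass 3: no change
Fixpoint after 3 passes: D(Y) = {}

Answer: {}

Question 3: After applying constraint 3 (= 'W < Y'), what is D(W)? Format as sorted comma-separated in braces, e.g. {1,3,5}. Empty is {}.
Answer: {2}

Derivation:
Constraint 1 (Y < W) on D(Y)={1,2,3,5} D(W)={1,2,4,5}: Y {1,2,3,5}->{1,2,3}; W {1,2,4,5}->{2,4,5}
Constraint 2 (Y + X = W) on D(Y)={1,2,3} D(X)={1,3,4,5} D(W)={2,4,5}: X {1,3,4,5}->{1,3,4}
Constraint 3 (W < Y) on D(W)={2,4,5} D(Y)={1,2,3}: W {2,4,5}->{2}; Y {1,2,3}->{3}
So after constraint 3: D(W) = {2}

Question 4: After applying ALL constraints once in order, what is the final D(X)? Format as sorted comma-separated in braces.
Constraint 1 (Y < W) on D(Y)={1,2,3,5} D(W)={1,2,4,5}: Y {1,2,3,5}->{1,2,3}; W {1,2,4,5}->{2,4,5}
Constraint 2 (Y + X = W) on D(Y)={1,2,3} D(X)={1,3,4,5} D(W)={2,4,5}: X {1,3,4,5}->{1,3,4}
Constraint 3 (W < Y) on D(W)={2,4,5} D(Y)={1,2,3}: W {2,4,5}->{2}; Y {1,2,3}->{3}
So after all 3 constraints: D(X) = {1,3,4}

Answer: {1,3,4}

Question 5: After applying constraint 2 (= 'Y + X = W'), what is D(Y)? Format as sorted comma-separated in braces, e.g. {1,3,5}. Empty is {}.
Constraint 1 (Y < W) on D(Y)={1,2,3,5} D(W)={1,2,4,5}: Y {1,2,3,5}->{1,2,3}; W {1,2,4,5}->{2,4,5}
Constraint 2 (Y + X = W) on D(Y)={1,2,3} D(X)={1,3,4,5} D(W)={2,4,5}: X {1,3,4,5}->{1,3,4}
So after constraint 2: D(Y) = {1,2,3}

Answer: {1,2,3}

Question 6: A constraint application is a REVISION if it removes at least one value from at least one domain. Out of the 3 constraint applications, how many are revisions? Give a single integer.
Answer: 3

Derivation:
Constraint 1 (Y < W) on D(Y)={1,2,3,5} D(W)={1,2,4,5}: Y {1,2,3,5}->{1,2,3}; W {1,2,4,5}->{2,4,5} => REVISION
Constraint 2 (Y + X = W) on D(Y)={1,2,3} D(X)={1,3,4,5} D(W)={2,4,5}: X {1,3,4,5}->{1,3,4} => REVISION
Constraint 3 (W < Y) on D(W)={2,4,5} D(Y)={1,2,3}: W {2,4,5}->{2}; Y {1,2,3}->{3} => REVISION
Total revisions = 3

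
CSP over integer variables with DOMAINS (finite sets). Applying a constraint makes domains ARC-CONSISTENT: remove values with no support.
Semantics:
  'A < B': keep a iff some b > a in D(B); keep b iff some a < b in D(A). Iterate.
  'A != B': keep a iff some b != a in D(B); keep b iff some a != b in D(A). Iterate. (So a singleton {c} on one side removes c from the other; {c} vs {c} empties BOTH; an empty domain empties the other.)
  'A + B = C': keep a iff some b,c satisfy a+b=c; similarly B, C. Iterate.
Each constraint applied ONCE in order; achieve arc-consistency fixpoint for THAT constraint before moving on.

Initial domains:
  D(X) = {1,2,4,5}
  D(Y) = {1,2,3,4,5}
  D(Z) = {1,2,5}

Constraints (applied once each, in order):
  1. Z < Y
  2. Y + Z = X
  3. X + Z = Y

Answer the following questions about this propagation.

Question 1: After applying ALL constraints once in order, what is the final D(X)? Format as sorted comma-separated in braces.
Answer: {}

Derivation:
Constraint 1 (Z < Y) on D(Z)={1,2,5} D(Y)={1,2,3,4,5}: Z {1,2,5}->{1,2}; Y {1,2,3,4,5}->{2,3,4,5}
Constraint 2 (Y + Z = X) on D(Y)={2,3,4,5} D(Z)={1,2} D(X)={1,2,4,5}: Y {2,3,4,5}->{2,3,4}; X {1,2,4,5}->{4,5}
Constraint 3 (X + Z = Y) on D(X)={4,5} D(Z)={1,2} D(Y)={2,3,4}: X {4,5}->{}; Z {1,2}->{}; Y {2,3,4}->{}
So after all 3 constraints: D(X) = {}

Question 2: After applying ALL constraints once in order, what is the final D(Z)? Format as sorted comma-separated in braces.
Constraint 1 (Z < Y) on D(Z)={1,2,5} D(Y)={1,2,3,4,5}: Z {1,2,5}->{1,2}; Y {1,2,3,4,5}->{2,3,4,5}
Constraint 2 (Y + Z = X) on D(Y)={2,3,4,5} D(Z)={1,2} D(X)={1,2,4,5}: Y {2,3,4,5}->{2,3,4}; X {1,2,4,5}->{4,5}
Constraint 3 (X + Z = Y) on D(X)={4,5} D(Z)={1,2} D(Y)={2,3,4}: X {4,5}->{}; Z {1,2}->{}; Y {2,3,4}->{}
So after all 3 constraints: D(Z) = {}

Answer: {}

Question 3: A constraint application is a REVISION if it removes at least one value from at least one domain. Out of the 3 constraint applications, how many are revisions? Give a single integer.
Answer: 3

Derivation:
Constraint 1 (Z < Y) on D(Z)={1,2,5} D(Y)={1,2,3,4,5}: Z {1,2,5}->{1,2}; Y {1,2,3,4,5}->{2,3,4,5} => REVISION
Constraint 2 (Y + Z = X) on D(Y)={2,3,4,5} D(Z)={1,2} D(X)={1,2,4,5}: Y {2,3,4,5}->{2,3,4}; X {1,2,4,5}->{4,5} => REVISION
Constraint 3 (X + Z = Y) on D(X)={4,5} D(Z)={1,2} D(Y)={2,3,4}: X {4,5}->{}; Z {1,2}->{}; Y {2,3,4}->{} => REVISION
Total revisions = 3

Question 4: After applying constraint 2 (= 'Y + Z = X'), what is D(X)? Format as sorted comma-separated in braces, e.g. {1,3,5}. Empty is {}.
Constraint 1 (Z < Y) on D(Z)={1,2,5} D(Y)={1,2,3,4,5}: Z {1,2,5}->{1,2}; Y {1,2,3,4,5}->{2,3,4,5}
Constraint 2 (Y + Z = X) on D(Y)={2,3,4,5} D(Z)={1,2} D(X)={1,2,4,5}: Y {2,3,4,5}->{2,3,4}; X {1,2,4,5}->{4,5}
So after constraint 2: D(X) = {4,5}

Answer: {4,5}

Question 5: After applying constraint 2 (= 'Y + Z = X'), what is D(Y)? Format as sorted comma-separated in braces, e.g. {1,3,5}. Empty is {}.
Answer: {2,3,4}

Derivation:
Constraint 1 (Z < Y) on D(Z)={1,2,5} D(Y)={1,2,3,4,5}: Z {1,2,5}->{1,2}; Y {1,2,3,4,5}->{2,3,4,5}
Constraint 2 (Y + Z = X) on D(Y)={2,3,4,5} D(Z)={1,2} D(X)={1,2,4,5}: Y {2,3,4,5}->{2,3,4}; X {1,2,4,5}->{4,5}
So after constraint 2: D(Y) = {2,3,4}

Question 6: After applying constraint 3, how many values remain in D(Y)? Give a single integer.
Answer: 0

Derivation:
Constraint 1 (Z < Y) on D(Z)={1,2,5} D(Y)={1,2,3,4,5}: Z {1,2,5}->{1,2}; Y {1,2,3,4,5}->{2,3,4,5}
Constraint 2 (Y + Z = X) on D(Y)={2,3,4,5} D(Z)={1,2} D(X)={1,2,4,5}: Y {2,3,4,5}->{2,3,4}; X {1,2,4,5}->{4,5}
Constraint 3 (X + Z = Y) on D(X)={4,5} D(Z)={1,2} D(Y)={2,3,4}: X {4,5}->{}; Z {1,2}->{}; Y {2,3,4}->{}
So after constraint 3: D(Y)={}, size = 0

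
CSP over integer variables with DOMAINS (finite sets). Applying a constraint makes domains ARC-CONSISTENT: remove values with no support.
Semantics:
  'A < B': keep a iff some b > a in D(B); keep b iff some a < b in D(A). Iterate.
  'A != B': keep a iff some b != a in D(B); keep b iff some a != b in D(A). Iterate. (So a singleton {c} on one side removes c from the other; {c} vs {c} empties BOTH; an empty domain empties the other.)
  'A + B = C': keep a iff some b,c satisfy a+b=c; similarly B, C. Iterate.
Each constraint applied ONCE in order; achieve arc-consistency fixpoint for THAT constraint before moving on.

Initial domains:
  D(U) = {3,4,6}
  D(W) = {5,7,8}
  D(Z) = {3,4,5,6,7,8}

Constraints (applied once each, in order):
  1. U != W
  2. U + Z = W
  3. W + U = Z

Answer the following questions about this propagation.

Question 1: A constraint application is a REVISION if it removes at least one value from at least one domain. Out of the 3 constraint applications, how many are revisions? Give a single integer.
Constraint 1 (U != W) on D(U)={3,4,6} D(W)={5,7,8}: no change => not a revision
Constraint 2 (U + Z = W) on D(U)={3,4,6} D(Z)={3,4,5,6,7,8} D(W)={5,7,8}: U {3,4,6}->{3,4}; Z {3,4,5,6,7,8}->{3,4,5}; W {5,7,8}->{7,8} => REVISION
Constraint 3 (W + U = Z) on D(W)={7,8} D(U)={3,4} D(Z)={3,4,5}: W {7,8}->{}; U {3,4}->{}; Z {3,4,5}->{} => REVISION
Total revisions = 2

Answer: 2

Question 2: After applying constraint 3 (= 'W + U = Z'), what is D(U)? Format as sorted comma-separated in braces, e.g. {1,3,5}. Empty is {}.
Constraint 1 (U != W) on D(U)={3,4,6} D(W)={5,7,8}: no change
Constraint 2 (U + Z = W) on D(U)={3,4,6} D(Z)={3,4,5,6,7,8} D(W)={5,7,8}: U {3,4,6}->{3,4}; Z {3,4,5,6,7,8}->{3,4,5}; W {5,7,8}->{7,8}
Constraint 3 (W + U = Z) on D(W)={7,8} D(U)={3,4} D(Z)={3,4,5}: W {7,8}->{}; U {3,4}->{}; Z {3,4,5}->{}
So after constraint 3: D(U) = {}

Answer: {}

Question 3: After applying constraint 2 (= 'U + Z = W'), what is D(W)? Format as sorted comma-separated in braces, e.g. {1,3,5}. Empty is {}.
Constraint 1 (U != W) on D(U)={3,4,6} D(W)={5,7,8}: no change
Constraint 2 (U + Z = W) on D(U)={3,4,6} D(Z)={3,4,5,6,7,8} D(W)={5,7,8}: U {3,4,6}->{3,4}; Z {3,4,5,6,7,8}->{3,4,5}; W {5,7,8}->{7,8}
So after constraint 2: D(W) = {7,8}

Answer: {7,8}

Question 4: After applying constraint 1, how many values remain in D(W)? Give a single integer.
Answer: 3

Derivation:
Constraint 1 (U != W) on D(U)={3,4,6} D(W)={5,7,8}: no change
So after constraint 1: D(W)={5,7,8}, size = 3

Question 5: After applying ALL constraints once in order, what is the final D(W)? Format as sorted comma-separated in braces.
Constraint 1 (U != W) on D(U)={3,4,6} D(W)={5,7,8}: no change
Constraint 2 (U + Z = W) on D(U)={3,4,6} D(Z)={3,4,5,6,7,8} D(W)={5,7,8}: U {3,4,6}->{3,4}; Z {3,4,5,6,7,8}->{3,4,5}; W {5,7,8}->{7,8}
Constraint 3 (W + U = Z) on D(W)={7,8} D(U)={3,4} D(Z)={3,4,5}: W {7,8}->{}; U {3,4}->{}; Z {3,4,5}->{}
So after all 3 constraints: D(W) = {}

Answer: {}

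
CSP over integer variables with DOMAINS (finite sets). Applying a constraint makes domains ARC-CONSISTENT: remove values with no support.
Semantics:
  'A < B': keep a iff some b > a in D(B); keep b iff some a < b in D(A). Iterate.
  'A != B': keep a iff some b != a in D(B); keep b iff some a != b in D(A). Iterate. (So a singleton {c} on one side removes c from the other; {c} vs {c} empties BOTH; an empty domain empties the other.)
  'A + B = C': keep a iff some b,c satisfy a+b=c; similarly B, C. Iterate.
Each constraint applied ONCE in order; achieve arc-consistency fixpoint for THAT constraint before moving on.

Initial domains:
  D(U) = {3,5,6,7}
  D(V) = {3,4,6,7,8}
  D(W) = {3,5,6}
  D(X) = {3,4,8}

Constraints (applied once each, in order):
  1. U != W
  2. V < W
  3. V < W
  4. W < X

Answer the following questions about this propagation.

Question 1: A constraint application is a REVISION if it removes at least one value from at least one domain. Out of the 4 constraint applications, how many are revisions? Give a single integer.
Constraint 1 (U != W) on D(U)={3,5,6,7} D(W)={3,5,6}: no change => not a revision
Constraint 2 (V < W) on D(V)={3,4,6,7,8} D(W)={3,5,6}: V {3,4,6,7,8}->{3,4}; W {3,5,6}->{5,6} => REVISION
Constraint 3 (V < W) on D(V)={3,4} D(W)={5,6}: no change => not a revision
Constraint 4 (W < X) on D(W)={5,6} D(X)={3,4,8}: X {3,4,8}->{8} => REVISION
Total revisions = 2

Answer: 2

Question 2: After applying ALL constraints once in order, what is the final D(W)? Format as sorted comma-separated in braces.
Constraint 1 (U != W) on D(U)={3,5,6,7} D(W)={3,5,6}: no change
Constraint 2 (V < W) on D(V)={3,4,6,7,8} D(W)={3,5,6}: V {3,4,6,7,8}->{3,4}; W {3,5,6}->{5,6}
Constraint 3 (V < W) on D(V)={3,4} D(W)={5,6}: no change
Constraint 4 (W < X) on D(W)={5,6} D(X)={3,4,8}: X {3,4,8}->{8}
So after all 4 constraints: D(W) = {5,6}

Answer: {5,6}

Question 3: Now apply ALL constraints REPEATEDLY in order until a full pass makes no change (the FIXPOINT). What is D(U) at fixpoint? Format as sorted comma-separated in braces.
Answer: {3,5,6,7}

Derivation:
pass 0 (initial): D(U)={3,5,6,7}
pass 1: V {3,4,6,7,8}->{3,4}; W {3,5,6}->{5,6}; X {3,4,8}->{8}
pass 2: no change
Fixpoint after 2 passes: D(U) = {3,5,6,7}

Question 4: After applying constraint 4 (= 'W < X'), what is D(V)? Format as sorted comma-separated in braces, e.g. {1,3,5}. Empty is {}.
Answer: {3,4}

Derivation:
Constraint 1 (U != W) on D(U)={3,5,6,7} D(W)={3,5,6}: no change
Constraint 2 (V < W) on D(V)={3,4,6,7,8} D(W)={3,5,6}: V {3,4,6,7,8}->{3,4}; W {3,5,6}->{5,6}
Constraint 3 (V < W) on D(V)={3,4} D(W)={5,6}: no change
Constraint 4 (W < X) on D(W)={5,6} D(X)={3,4,8}: X {3,4,8}->{8}
So after constraint 4: D(V) = {3,4}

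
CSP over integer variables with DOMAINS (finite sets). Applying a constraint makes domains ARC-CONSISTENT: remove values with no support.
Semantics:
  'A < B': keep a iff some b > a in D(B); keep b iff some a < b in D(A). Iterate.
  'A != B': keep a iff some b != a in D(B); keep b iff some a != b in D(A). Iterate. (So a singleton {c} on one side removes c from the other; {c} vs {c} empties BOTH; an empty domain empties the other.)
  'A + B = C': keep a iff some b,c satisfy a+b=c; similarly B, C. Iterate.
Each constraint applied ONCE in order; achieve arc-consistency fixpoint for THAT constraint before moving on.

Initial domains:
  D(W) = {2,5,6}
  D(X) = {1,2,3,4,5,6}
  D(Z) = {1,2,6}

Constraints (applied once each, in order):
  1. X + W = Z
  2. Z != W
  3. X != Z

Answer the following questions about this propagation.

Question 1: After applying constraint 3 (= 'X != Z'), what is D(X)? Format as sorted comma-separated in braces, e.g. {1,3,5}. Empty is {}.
Answer: {1,4}

Derivation:
Constraint 1 (X + W = Z) on D(X)={1,2,3,4,5,6} D(W)={2,5,6} D(Z)={1,2,6}: X {1,2,3,4,5,6}->{1,4}; W {2,5,6}->{2,5}; Z {1,2,6}->{6}
Constraint 2 (Z != W) on D(Z)={6} D(W)={2,5}: no change
Constraint 3 (X != Z) on D(X)={1,4} D(Z)={6}: no change
So after constraint 3: D(X) = {1,4}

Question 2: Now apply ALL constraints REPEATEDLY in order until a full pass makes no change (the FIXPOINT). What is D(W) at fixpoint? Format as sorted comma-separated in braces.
Answer: {2,5}

Derivation:
pass 0 (initial): D(W)={2,5,6}
pass 1: W {2,5,6}->{2,5}; X {1,2,3,4,5,6}->{1,4}; Z {1,2,6}->{6}
pass 2: no change
Fixpoint after 2 passes: D(W) = {2,5}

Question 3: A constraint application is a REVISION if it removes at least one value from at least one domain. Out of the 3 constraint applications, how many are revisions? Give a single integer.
Answer: 1

Derivation:
Constraint 1 (X + W = Z) on D(X)={1,2,3,4,5,6} D(W)={2,5,6} D(Z)={1,2,6}: X {1,2,3,4,5,6}->{1,4}; W {2,5,6}->{2,5}; Z {1,2,6}->{6} => REVISION
Constraint 2 (Z != W) on D(Z)={6} D(W)={2,5}: no change => not a revision
Constraint 3 (X != Z) on D(X)={1,4} D(Z)={6}: no change => not a revision
Total revisions = 1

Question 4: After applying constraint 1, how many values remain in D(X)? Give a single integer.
Answer: 2

Derivation:
Constraint 1 (X + W = Z) on D(X)={1,2,3,4,5,6} D(W)={2,5,6} D(Z)={1,2,6}: X {1,2,3,4,5,6}->{1,4}; W {2,5,6}->{2,5}; Z {1,2,6}->{6}
So after constraint 1: D(X)={1,4}, size = 2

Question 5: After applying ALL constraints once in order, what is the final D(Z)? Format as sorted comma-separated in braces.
Answer: {6}

Derivation:
Constraint 1 (X + W = Z) on D(X)={1,2,3,4,5,6} D(W)={2,5,6} D(Z)={1,2,6}: X {1,2,3,4,5,6}->{1,4}; W {2,5,6}->{2,5}; Z {1,2,6}->{6}
Constraint 2 (Z != W) on D(Z)={6} D(W)={2,5}: no change
Constraint 3 (X != Z) on D(X)={1,4} D(Z)={6}: no change
So after all 3 constraints: D(Z) = {6}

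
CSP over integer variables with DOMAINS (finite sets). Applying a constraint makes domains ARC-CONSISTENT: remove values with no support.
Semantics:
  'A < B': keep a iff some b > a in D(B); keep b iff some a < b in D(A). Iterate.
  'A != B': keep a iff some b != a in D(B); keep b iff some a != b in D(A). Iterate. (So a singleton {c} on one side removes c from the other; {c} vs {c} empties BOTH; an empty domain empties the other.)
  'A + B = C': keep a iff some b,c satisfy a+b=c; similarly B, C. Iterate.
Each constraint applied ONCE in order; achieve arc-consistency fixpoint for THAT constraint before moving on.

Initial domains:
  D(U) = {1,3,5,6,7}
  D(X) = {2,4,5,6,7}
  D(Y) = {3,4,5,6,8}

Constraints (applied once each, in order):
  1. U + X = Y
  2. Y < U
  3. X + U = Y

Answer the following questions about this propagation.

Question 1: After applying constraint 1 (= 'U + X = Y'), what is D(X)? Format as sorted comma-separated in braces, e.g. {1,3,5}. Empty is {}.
Answer: {2,4,5,7}

Derivation:
Constraint 1 (U + X = Y) on D(U)={1,3,5,6,7} D(X)={2,4,5,6,7} D(Y)={3,4,5,6,8}: U {1,3,5,6,7}->{1,3,6}; X {2,4,5,6,7}->{2,4,5,7}; Y {3,4,5,6,8}->{3,5,6,8}
So after constraint 1: D(X) = {2,4,5,7}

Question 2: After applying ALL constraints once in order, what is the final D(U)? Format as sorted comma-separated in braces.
Answer: {}

Derivation:
Constraint 1 (U + X = Y) on D(U)={1,3,5,6,7} D(X)={2,4,5,6,7} D(Y)={3,4,5,6,8}: U {1,3,5,6,7}->{1,3,6}; X {2,4,5,6,7}->{2,4,5,7}; Y {3,4,5,6,8}->{3,5,6,8}
Constraint 2 (Y < U) on D(Y)={3,5,6,8} D(U)={1,3,6}: Y {3,5,6,8}->{3,5}; U {1,3,6}->{6}
Constraint 3 (X + U = Y) on D(X)={2,4,5,7} D(U)={6} D(Y)={3,5}: X {2,4,5,7}->{}; U {6}->{}; Y {3,5}->{}
So after all 3 constraints: D(U) = {}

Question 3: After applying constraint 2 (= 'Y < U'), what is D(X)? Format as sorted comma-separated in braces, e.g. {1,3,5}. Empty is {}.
Constraint 1 (U + X = Y) on D(U)={1,3,5,6,7} D(X)={2,4,5,6,7} D(Y)={3,4,5,6,8}: U {1,3,5,6,7}->{1,3,6}; X {2,4,5,6,7}->{2,4,5,7}; Y {3,4,5,6,8}->{3,5,6,8}
Constraint 2 (Y < U) on D(Y)={3,5,6,8} D(U)={1,3,6}: Y {3,5,6,8}->{3,5}; U {1,3,6}->{6}
So after constraint 2: D(X) = {2,4,5,7}

Answer: {2,4,5,7}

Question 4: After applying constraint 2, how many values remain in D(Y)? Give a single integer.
Constraint 1 (U + X = Y) on D(U)={1,3,5,6,7} D(X)={2,4,5,6,7} D(Y)={3,4,5,6,8}: U {1,3,5,6,7}->{1,3,6}; X {2,4,5,6,7}->{2,4,5,7}; Y {3,4,5,6,8}->{3,5,6,8}
Constraint 2 (Y < U) on D(Y)={3,5,6,8} D(U)={1,3,6}: Y {3,5,6,8}->{3,5}; U {1,3,6}->{6}
So after constraint 2: D(Y)={3,5}, size = 2

Answer: 2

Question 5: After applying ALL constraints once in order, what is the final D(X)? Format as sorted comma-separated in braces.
Answer: {}

Derivation:
Constraint 1 (U + X = Y) on D(U)={1,3,5,6,7} D(X)={2,4,5,6,7} D(Y)={3,4,5,6,8}: U {1,3,5,6,7}->{1,3,6}; X {2,4,5,6,7}->{2,4,5,7}; Y {3,4,5,6,8}->{3,5,6,8}
Constraint 2 (Y < U) on D(Y)={3,5,6,8} D(U)={1,3,6}: Y {3,5,6,8}->{3,5}; U {1,3,6}->{6}
Constraint 3 (X + U = Y) on D(X)={2,4,5,7} D(U)={6} D(Y)={3,5}: X {2,4,5,7}->{}; U {6}->{}; Y {3,5}->{}
So after all 3 constraints: D(X) = {}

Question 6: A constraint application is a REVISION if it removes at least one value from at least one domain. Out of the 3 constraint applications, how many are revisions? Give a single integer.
Constraint 1 (U + X = Y) on D(U)={1,3,5,6,7} D(X)={2,4,5,6,7} D(Y)={3,4,5,6,8}: U {1,3,5,6,7}->{1,3,6}; X {2,4,5,6,7}->{2,4,5,7}; Y {3,4,5,6,8}->{3,5,6,8} => REVISION
Constraint 2 (Y < U) on D(Y)={3,5,6,8} D(U)={1,3,6}: Y {3,5,6,8}->{3,5}; U {1,3,6}->{6} => REVISION
Constraint 3 (X + U = Y) on D(X)={2,4,5,7} D(U)={6} D(Y)={3,5}: X {2,4,5,7}->{}; U {6}->{}; Y {3,5}->{} => REVISION
Total revisions = 3

Answer: 3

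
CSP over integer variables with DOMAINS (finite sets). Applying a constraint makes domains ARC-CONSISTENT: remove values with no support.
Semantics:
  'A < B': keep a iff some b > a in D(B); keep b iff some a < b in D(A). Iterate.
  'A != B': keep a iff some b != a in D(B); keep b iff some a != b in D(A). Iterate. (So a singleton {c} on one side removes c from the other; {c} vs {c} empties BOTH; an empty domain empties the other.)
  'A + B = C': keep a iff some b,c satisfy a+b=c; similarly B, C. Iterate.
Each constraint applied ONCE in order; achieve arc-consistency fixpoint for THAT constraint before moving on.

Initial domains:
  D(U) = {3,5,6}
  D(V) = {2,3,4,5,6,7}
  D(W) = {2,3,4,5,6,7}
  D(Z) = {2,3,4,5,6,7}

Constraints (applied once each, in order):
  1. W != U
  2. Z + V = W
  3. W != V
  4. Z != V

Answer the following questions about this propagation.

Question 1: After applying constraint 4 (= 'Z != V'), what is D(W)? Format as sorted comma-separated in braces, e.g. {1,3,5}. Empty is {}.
Answer: {4,5,6,7}

Derivation:
Constraint 1 (W != U) on D(W)={2,3,4,5,6,7} D(U)={3,5,6}: no change
Constraint 2 (Z + V = W) on D(Z)={2,3,4,5,6,7} D(V)={2,3,4,5,6,7} D(W)={2,3,4,5,6,7}: Z {2,3,4,5,6,7}->{2,3,4,5}; V {2,3,4,5,6,7}->{2,3,4,5}; W {2,3,4,5,6,7}->{4,5,6,7}
Constraint 3 (W != V) on D(W)={4,5,6,7} D(V)={2,3,4,5}: no change
Constraint 4 (Z != V) on D(Z)={2,3,4,5} D(V)={2,3,4,5}: no change
So after constraint 4: D(W) = {4,5,6,7}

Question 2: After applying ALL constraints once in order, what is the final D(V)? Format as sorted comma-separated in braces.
Answer: {2,3,4,5}

Derivation:
Constraint 1 (W != U) on D(W)={2,3,4,5,6,7} D(U)={3,5,6}: no change
Constraint 2 (Z + V = W) on D(Z)={2,3,4,5,6,7} D(V)={2,3,4,5,6,7} D(W)={2,3,4,5,6,7}: Z {2,3,4,5,6,7}->{2,3,4,5}; V {2,3,4,5,6,7}->{2,3,4,5}; W {2,3,4,5,6,7}->{4,5,6,7}
Constraint 3 (W != V) on D(W)={4,5,6,7} D(V)={2,3,4,5}: no change
Constraint 4 (Z != V) on D(Z)={2,3,4,5} D(V)={2,3,4,5}: no change
So after all 4 constraints: D(V) = {2,3,4,5}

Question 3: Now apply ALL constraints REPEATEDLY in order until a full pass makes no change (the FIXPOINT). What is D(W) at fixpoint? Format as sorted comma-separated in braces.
pass 0 (initial): D(W)={2,3,4,5,6,7}
pass 1: V {2,3,4,5,6,7}->{2,3,4,5}; W {2,3,4,5,6,7}->{4,5,6,7}; Z {2,3,4,5,6,7}->{2,3,4,5}
pass 2: no change
Fixpoint after 2 passes: D(W) = {4,5,6,7}

Answer: {4,5,6,7}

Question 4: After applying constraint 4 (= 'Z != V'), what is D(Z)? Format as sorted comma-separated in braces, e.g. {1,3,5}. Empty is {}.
Constraint 1 (W != U) on D(W)={2,3,4,5,6,7} D(U)={3,5,6}: no change
Constraint 2 (Z + V = W) on D(Z)={2,3,4,5,6,7} D(V)={2,3,4,5,6,7} D(W)={2,3,4,5,6,7}: Z {2,3,4,5,6,7}->{2,3,4,5}; V {2,3,4,5,6,7}->{2,3,4,5}; W {2,3,4,5,6,7}->{4,5,6,7}
Constraint 3 (W != V) on D(W)={4,5,6,7} D(V)={2,3,4,5}: no change
Constraint 4 (Z != V) on D(Z)={2,3,4,5} D(V)={2,3,4,5}: no change
So after constraint 4: D(Z) = {2,3,4,5}

Answer: {2,3,4,5}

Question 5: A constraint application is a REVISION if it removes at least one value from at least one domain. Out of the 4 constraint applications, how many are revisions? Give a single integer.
Answer: 1

Derivation:
Constraint 1 (W != U) on D(W)={2,3,4,5,6,7} D(U)={3,5,6}: no change => not a revision
Constraint 2 (Z + V = W) on D(Z)={2,3,4,5,6,7} D(V)={2,3,4,5,6,7} D(W)={2,3,4,5,6,7}: Z {2,3,4,5,6,7}->{2,3,4,5}; V {2,3,4,5,6,7}->{2,3,4,5}; W {2,3,4,5,6,7}->{4,5,6,7} => REVISION
Constraint 3 (W != V) on D(W)={4,5,6,7} D(V)={2,3,4,5}: no change => not a revision
Constraint 4 (Z != V) on D(Z)={2,3,4,5} D(V)={2,3,4,5}: no change => not a revision
Total revisions = 1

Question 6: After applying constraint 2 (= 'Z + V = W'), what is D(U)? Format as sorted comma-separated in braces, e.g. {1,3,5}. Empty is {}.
Answer: {3,5,6}

Derivation:
Constraint 1 (W != U) on D(W)={2,3,4,5,6,7} D(U)={3,5,6}: no change
Constraint 2 (Z + V = W) on D(Z)={2,3,4,5,6,7} D(V)={2,3,4,5,6,7} D(W)={2,3,4,5,6,7}: Z {2,3,4,5,6,7}->{2,3,4,5}; V {2,3,4,5,6,7}->{2,3,4,5}; W {2,3,4,5,6,7}->{4,5,6,7}
So after constraint 2: D(U) = {3,5,6}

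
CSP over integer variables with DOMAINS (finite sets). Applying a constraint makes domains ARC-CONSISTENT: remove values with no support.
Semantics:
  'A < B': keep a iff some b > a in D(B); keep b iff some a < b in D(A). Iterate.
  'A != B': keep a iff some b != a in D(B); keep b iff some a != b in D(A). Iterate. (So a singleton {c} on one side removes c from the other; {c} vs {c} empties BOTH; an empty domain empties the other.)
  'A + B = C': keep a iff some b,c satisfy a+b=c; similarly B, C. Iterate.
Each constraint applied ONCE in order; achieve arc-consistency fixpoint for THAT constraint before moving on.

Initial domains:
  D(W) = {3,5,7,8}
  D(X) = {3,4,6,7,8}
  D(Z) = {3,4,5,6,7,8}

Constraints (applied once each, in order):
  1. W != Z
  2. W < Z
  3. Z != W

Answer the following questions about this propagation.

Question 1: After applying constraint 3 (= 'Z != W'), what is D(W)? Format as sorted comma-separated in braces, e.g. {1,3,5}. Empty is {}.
Answer: {3,5,7}

Derivation:
Constraint 1 (W != Z) on D(W)={3,5,7,8} D(Z)={3,4,5,6,7,8}: no change
Constraint 2 (W < Z) on D(W)={3,5,7,8} D(Z)={3,4,5,6,7,8}: W {3,5,7,8}->{3,5,7}; Z {3,4,5,6,7,8}->{4,5,6,7,8}
Constraint 3 (Z != W) on D(Z)={4,5,6,7,8} D(W)={3,5,7}: no change
So after constraint 3: D(W) = {3,5,7}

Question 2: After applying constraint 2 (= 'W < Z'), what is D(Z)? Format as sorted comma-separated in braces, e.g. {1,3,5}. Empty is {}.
Answer: {4,5,6,7,8}

Derivation:
Constraint 1 (W != Z) on D(W)={3,5,7,8} D(Z)={3,4,5,6,7,8}: no change
Constraint 2 (W < Z) on D(W)={3,5,7,8} D(Z)={3,4,5,6,7,8}: W {3,5,7,8}->{3,5,7}; Z {3,4,5,6,7,8}->{4,5,6,7,8}
So after constraint 2: D(Z) = {4,5,6,7,8}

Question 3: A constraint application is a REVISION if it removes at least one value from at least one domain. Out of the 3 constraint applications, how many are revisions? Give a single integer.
Constraint 1 (W != Z) on D(W)={3,5,7,8} D(Z)={3,4,5,6,7,8}: no change => not a revision
Constraint 2 (W < Z) on D(W)={3,5,7,8} D(Z)={3,4,5,6,7,8}: W {3,5,7,8}->{3,5,7}; Z {3,4,5,6,7,8}->{4,5,6,7,8} => REVISION
Constraint 3 (Z != W) on D(Z)={4,5,6,7,8} D(W)={3,5,7}: no change => not a revision
Total revisions = 1

Answer: 1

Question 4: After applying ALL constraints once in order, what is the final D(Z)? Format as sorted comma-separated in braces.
Constraint 1 (W != Z) on D(W)={3,5,7,8} D(Z)={3,4,5,6,7,8}: no change
Constraint 2 (W < Z) on D(W)={3,5,7,8} D(Z)={3,4,5,6,7,8}: W {3,5,7,8}->{3,5,7}; Z {3,4,5,6,7,8}->{4,5,6,7,8}
Constraint 3 (Z != W) on D(Z)={4,5,6,7,8} D(W)={3,5,7}: no change
So after all 3 constraints: D(Z) = {4,5,6,7,8}

Answer: {4,5,6,7,8}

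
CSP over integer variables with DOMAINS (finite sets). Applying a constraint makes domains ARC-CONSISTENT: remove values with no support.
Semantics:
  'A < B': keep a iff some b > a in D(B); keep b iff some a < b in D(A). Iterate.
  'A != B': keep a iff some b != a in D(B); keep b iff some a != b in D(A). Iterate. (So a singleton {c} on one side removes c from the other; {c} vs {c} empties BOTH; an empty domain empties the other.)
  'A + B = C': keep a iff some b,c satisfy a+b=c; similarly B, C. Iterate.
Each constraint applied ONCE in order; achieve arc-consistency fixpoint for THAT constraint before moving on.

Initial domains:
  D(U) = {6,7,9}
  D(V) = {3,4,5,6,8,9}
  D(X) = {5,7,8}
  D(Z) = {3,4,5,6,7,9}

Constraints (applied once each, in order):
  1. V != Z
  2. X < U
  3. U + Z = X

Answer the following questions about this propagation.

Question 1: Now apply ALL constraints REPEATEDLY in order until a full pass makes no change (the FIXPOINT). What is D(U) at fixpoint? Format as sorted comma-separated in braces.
pass 0 (initial): D(U)={6,7,9}
pass 1: U {6,7,9}->{}; X {5,7,8}->{}; Z {3,4,5,6,7,9}->{}
pass 2: V {3,4,5,6,8,9}->{}
pass 3: no change
Fixpoint after 3 passes: D(U) = {}

Answer: {}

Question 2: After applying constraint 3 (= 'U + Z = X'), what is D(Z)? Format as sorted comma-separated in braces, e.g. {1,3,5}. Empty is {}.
Answer: {}

Derivation:
Constraint 1 (V != Z) on D(V)={3,4,5,6,8,9} D(Z)={3,4,5,6,7,9}: no change
Constraint 2 (X < U) on D(X)={5,7,8} D(U)={6,7,9}: no change
Constraint 3 (U + Z = X) on D(U)={6,7,9} D(Z)={3,4,5,6,7,9} D(X)={5,7,8}: U {6,7,9}->{}; Z {3,4,5,6,7,9}->{}; X {5,7,8}->{}
So after constraint 3: D(Z) = {}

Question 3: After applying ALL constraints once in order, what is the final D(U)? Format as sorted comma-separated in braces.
Answer: {}

Derivation:
Constraint 1 (V != Z) on D(V)={3,4,5,6,8,9} D(Z)={3,4,5,6,7,9}: no change
Constraint 2 (X < U) on D(X)={5,7,8} D(U)={6,7,9}: no change
Constraint 3 (U + Z = X) on D(U)={6,7,9} D(Z)={3,4,5,6,7,9} D(X)={5,7,8}: U {6,7,9}->{}; Z {3,4,5,6,7,9}->{}; X {5,7,8}->{}
So after all 3 constraints: D(U) = {}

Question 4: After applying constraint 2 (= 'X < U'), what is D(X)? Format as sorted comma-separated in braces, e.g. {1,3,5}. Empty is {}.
Constraint 1 (V != Z) on D(V)={3,4,5,6,8,9} D(Z)={3,4,5,6,7,9}: no change
Constraint 2 (X < U) on D(X)={5,7,8} D(U)={6,7,9}: no change
So after constraint 2: D(X) = {5,7,8}

Answer: {5,7,8}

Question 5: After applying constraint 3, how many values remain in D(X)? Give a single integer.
Constraint 1 (V != Z) on D(V)={3,4,5,6,8,9} D(Z)={3,4,5,6,7,9}: no change
Constraint 2 (X < U) on D(X)={5,7,8} D(U)={6,7,9}: no change
Constraint 3 (U + Z = X) on D(U)={6,7,9} D(Z)={3,4,5,6,7,9} D(X)={5,7,8}: U {6,7,9}->{}; Z {3,4,5,6,7,9}->{}; X {5,7,8}->{}
So after constraint 3: D(X)={}, size = 0

Answer: 0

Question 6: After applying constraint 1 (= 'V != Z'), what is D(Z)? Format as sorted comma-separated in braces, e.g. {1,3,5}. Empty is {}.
Answer: {3,4,5,6,7,9}

Derivation:
Constraint 1 (V != Z) on D(V)={3,4,5,6,8,9} D(Z)={3,4,5,6,7,9}: no change
So after constraint 1: D(Z) = {3,4,5,6,7,9}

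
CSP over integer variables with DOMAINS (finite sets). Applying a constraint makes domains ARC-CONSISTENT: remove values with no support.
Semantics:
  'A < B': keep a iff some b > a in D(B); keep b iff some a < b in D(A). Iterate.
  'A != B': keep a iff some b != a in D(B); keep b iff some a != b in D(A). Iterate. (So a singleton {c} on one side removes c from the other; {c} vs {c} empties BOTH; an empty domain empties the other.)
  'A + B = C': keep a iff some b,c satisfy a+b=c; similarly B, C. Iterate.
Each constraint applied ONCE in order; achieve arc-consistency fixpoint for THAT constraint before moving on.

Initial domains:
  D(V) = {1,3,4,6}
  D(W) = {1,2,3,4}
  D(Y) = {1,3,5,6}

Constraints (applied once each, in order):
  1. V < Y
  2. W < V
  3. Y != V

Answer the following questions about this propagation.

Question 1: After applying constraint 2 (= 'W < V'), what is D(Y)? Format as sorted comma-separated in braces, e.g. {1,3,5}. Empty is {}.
Answer: {3,5,6}

Derivation:
Constraint 1 (V < Y) on D(V)={1,3,4,6} D(Y)={1,3,5,6}: V {1,3,4,6}->{1,3,4}; Y {1,3,5,6}->{3,5,6}
Constraint 2 (W < V) on D(W)={1,2,3,4} D(V)={1,3,4}: W {1,2,3,4}->{1,2,3}; V {1,3,4}->{3,4}
So after constraint 2: D(Y) = {3,5,6}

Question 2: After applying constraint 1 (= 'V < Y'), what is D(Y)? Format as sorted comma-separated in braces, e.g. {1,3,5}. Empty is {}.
Answer: {3,5,6}

Derivation:
Constraint 1 (V < Y) on D(V)={1,3,4,6} D(Y)={1,3,5,6}: V {1,3,4,6}->{1,3,4}; Y {1,3,5,6}->{3,5,6}
So after constraint 1: D(Y) = {3,5,6}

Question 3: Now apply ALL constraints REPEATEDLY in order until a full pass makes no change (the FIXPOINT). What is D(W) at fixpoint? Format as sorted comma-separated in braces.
pass 0 (initial): D(W)={1,2,3,4}
pass 1: V {1,3,4,6}->{3,4}; W {1,2,3,4}->{1,2,3}; Y {1,3,5,6}->{3,5,6}
pass 2: Y {3,5,6}->{5,6}
pass 3: no change
Fixpoint after 3 passes: D(W) = {1,2,3}

Answer: {1,2,3}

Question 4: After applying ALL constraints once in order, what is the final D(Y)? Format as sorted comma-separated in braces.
Constraint 1 (V < Y) on D(V)={1,3,4,6} D(Y)={1,3,5,6}: V {1,3,4,6}->{1,3,4}; Y {1,3,5,6}->{3,5,6}
Constraint 2 (W < V) on D(W)={1,2,3,4} D(V)={1,3,4}: W {1,2,3,4}->{1,2,3}; V {1,3,4}->{3,4}
Constraint 3 (Y != V) on D(Y)={3,5,6} D(V)={3,4}: no change
So after all 3 constraints: D(Y) = {3,5,6}

Answer: {3,5,6}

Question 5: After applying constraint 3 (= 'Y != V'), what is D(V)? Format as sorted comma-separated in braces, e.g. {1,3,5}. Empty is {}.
Constraint 1 (V < Y) on D(V)={1,3,4,6} D(Y)={1,3,5,6}: V {1,3,4,6}->{1,3,4}; Y {1,3,5,6}->{3,5,6}
Constraint 2 (W < V) on D(W)={1,2,3,4} D(V)={1,3,4}: W {1,2,3,4}->{1,2,3}; V {1,3,4}->{3,4}
Constraint 3 (Y != V) on D(Y)={3,5,6} D(V)={3,4}: no change
So after constraint 3: D(V) = {3,4}

Answer: {3,4}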